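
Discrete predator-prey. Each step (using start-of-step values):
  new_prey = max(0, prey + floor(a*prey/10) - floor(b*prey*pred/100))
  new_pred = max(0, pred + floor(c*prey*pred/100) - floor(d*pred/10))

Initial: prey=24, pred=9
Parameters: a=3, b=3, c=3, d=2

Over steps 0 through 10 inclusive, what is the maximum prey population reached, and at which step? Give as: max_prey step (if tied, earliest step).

Answer: 25 1

Derivation:
Step 1: prey: 24+7-6=25; pred: 9+6-1=14
Step 2: prey: 25+7-10=22; pred: 14+10-2=22
Step 3: prey: 22+6-14=14; pred: 22+14-4=32
Step 4: prey: 14+4-13=5; pred: 32+13-6=39
Step 5: prey: 5+1-5=1; pred: 39+5-7=37
Step 6: prey: 1+0-1=0; pred: 37+1-7=31
Step 7: prey: 0+0-0=0; pred: 31+0-6=25
Step 8: prey: 0+0-0=0; pred: 25+0-5=20
Step 9: prey: 0+0-0=0; pred: 20+0-4=16
Step 10: prey: 0+0-0=0; pred: 16+0-3=13
Max prey = 25 at step 1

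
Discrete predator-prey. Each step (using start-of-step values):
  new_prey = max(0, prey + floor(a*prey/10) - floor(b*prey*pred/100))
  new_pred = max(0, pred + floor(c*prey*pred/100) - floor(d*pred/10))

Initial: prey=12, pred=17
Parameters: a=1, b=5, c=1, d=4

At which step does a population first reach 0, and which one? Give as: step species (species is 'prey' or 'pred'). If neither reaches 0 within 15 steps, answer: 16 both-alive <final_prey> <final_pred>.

Answer: 16 both-alive 2 2

Derivation:
Step 1: prey: 12+1-10=3; pred: 17+2-6=13
Step 2: prey: 3+0-1=2; pred: 13+0-5=8
Step 3: prey: 2+0-0=2; pred: 8+0-3=5
Step 4: prey: 2+0-0=2; pred: 5+0-2=3
Step 5: prey: 2+0-0=2; pred: 3+0-1=2
Step 6: prey: 2+0-0=2; pred: 2+0-0=2
Steps 7-15: state stable at prey=2, pred=2 (no change)
No extinction within 15 steps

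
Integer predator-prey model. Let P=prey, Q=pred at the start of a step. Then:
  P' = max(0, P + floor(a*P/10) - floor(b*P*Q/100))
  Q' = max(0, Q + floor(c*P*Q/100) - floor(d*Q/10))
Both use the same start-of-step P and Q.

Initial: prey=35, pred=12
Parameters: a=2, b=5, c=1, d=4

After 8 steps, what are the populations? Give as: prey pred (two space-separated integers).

Step 1: prey: 35+7-21=21; pred: 12+4-4=12
Step 2: prey: 21+4-12=13; pred: 12+2-4=10
Step 3: prey: 13+2-6=9; pred: 10+1-4=7
Step 4: prey: 9+1-3=7; pred: 7+0-2=5
Step 5: prey: 7+1-1=7; pred: 5+0-2=3
Step 6: prey: 7+1-1=7; pred: 3+0-1=2
Step 7: prey: 7+1-0=8; pred: 2+0-0=2
Step 8: prey: 8+1-0=9; pred: 2+0-0=2

Answer: 9 2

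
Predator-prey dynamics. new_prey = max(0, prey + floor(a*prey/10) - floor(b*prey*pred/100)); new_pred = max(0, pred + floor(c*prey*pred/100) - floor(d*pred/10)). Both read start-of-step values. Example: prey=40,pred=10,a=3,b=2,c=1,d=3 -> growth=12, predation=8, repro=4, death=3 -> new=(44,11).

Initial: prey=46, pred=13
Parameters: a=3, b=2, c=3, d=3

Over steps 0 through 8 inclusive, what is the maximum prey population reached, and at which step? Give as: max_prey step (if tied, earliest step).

Step 1: prey: 46+13-11=48; pred: 13+17-3=27
Step 2: prey: 48+14-25=37; pred: 27+38-8=57
Step 3: prey: 37+11-42=6; pred: 57+63-17=103
Step 4: prey: 6+1-12=0; pred: 103+18-30=91
Step 5: prey: 0+0-0=0; pred: 91+0-27=64
Step 6: prey: 0+0-0=0; pred: 64+0-19=45
Step 7: prey: 0+0-0=0; pred: 45+0-13=32
Step 8: prey: 0+0-0=0; pred: 32+0-9=23
Max prey = 48 at step 1

Answer: 48 1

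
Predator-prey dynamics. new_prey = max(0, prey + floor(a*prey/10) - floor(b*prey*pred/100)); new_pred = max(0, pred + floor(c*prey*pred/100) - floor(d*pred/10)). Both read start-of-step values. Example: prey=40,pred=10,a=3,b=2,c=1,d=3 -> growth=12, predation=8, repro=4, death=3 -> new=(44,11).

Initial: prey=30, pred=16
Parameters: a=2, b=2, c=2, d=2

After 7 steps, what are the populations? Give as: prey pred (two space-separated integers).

Answer: 1 24

Derivation:
Step 1: prey: 30+6-9=27; pred: 16+9-3=22
Step 2: prey: 27+5-11=21; pred: 22+11-4=29
Step 3: prey: 21+4-12=13; pred: 29+12-5=36
Step 4: prey: 13+2-9=6; pred: 36+9-7=38
Step 5: prey: 6+1-4=3; pred: 38+4-7=35
Step 6: prey: 3+0-2=1; pred: 35+2-7=30
Step 7: prey: 1+0-0=1; pred: 30+0-6=24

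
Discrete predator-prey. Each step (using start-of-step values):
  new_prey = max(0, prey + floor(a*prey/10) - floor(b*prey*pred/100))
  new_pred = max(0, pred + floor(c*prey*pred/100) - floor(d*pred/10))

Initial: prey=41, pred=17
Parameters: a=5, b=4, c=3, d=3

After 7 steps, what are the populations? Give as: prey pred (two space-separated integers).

Step 1: prey: 41+20-27=34; pred: 17+20-5=32
Step 2: prey: 34+17-43=8; pred: 32+32-9=55
Step 3: prey: 8+4-17=0; pred: 55+13-16=52
Step 4: prey: 0+0-0=0; pred: 52+0-15=37
Step 5: prey: 0+0-0=0; pred: 37+0-11=26
Step 6: prey: 0+0-0=0; pred: 26+0-7=19
Step 7: prey: 0+0-0=0; pred: 19+0-5=14

Answer: 0 14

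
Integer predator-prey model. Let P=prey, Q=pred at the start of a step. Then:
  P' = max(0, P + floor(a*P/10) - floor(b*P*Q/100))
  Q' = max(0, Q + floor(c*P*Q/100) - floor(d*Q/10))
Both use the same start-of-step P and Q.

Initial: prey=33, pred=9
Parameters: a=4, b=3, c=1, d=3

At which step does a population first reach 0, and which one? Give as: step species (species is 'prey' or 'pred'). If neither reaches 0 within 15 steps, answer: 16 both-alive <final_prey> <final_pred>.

Answer: 16 both-alive 10 6

Derivation:
Step 1: prey: 33+13-8=38; pred: 9+2-2=9
Step 2: prey: 38+15-10=43; pred: 9+3-2=10
Step 3: prey: 43+17-12=48; pred: 10+4-3=11
Step 4: prey: 48+19-15=52; pred: 11+5-3=13
Step 5: prey: 52+20-20=52; pred: 13+6-3=16
Step 6: prey: 52+20-24=48; pred: 16+8-4=20
Step 7: prey: 48+19-28=39; pred: 20+9-6=23
Step 8: prey: 39+15-26=28; pred: 23+8-6=25
Step 9: prey: 28+11-21=18; pred: 25+7-7=25
Step 10: prey: 18+7-13=12; pred: 25+4-7=22
Step 11: prey: 12+4-7=9; pred: 22+2-6=18
Step 12: prey: 9+3-4=8; pred: 18+1-5=14
Step 13: prey: 8+3-3=8; pred: 14+1-4=11
Step 14: prey: 8+3-2=9; pred: 11+0-3=8
Step 15: prey: 9+3-2=10; pred: 8+0-2=6
No extinction within 15 steps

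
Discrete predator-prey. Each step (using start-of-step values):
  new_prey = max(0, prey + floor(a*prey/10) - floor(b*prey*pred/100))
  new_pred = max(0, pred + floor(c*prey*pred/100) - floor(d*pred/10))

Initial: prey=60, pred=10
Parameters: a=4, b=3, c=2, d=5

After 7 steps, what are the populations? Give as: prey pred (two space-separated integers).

Answer: 0 7

Derivation:
Step 1: prey: 60+24-18=66; pred: 10+12-5=17
Step 2: prey: 66+26-33=59; pred: 17+22-8=31
Step 3: prey: 59+23-54=28; pred: 31+36-15=52
Step 4: prey: 28+11-43=0; pred: 52+29-26=55
Step 5: prey: 0+0-0=0; pred: 55+0-27=28
Step 6: prey: 0+0-0=0; pred: 28+0-14=14
Step 7: prey: 0+0-0=0; pred: 14+0-7=7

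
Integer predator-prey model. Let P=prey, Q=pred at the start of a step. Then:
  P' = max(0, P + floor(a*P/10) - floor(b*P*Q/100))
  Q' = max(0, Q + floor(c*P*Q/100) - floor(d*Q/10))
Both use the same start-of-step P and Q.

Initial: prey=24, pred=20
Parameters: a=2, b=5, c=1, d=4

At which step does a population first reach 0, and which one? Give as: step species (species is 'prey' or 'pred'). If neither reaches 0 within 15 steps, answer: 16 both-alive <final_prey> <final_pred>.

Step 1: prey: 24+4-24=4; pred: 20+4-8=16
Step 2: prey: 4+0-3=1; pred: 16+0-6=10
Step 3: prey: 1+0-0=1; pred: 10+0-4=6
Step 4: prey: 1+0-0=1; pred: 6+0-2=4
Step 5: prey: 1+0-0=1; pred: 4+0-1=3
Step 6: prey: 1+0-0=1; pred: 3+0-1=2
Step 7: prey: 1+0-0=1; pred: 2+0-0=2
Steps 8-15: state stable at prey=1, pred=2 (no change)
No extinction within 15 steps

Answer: 16 both-alive 1 2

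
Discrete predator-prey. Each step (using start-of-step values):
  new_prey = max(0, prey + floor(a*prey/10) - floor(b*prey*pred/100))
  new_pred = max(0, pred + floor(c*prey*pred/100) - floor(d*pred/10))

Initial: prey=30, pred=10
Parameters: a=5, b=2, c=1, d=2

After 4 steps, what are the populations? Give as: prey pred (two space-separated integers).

Answer: 72 24

Derivation:
Step 1: prey: 30+15-6=39; pred: 10+3-2=11
Step 2: prey: 39+19-8=50; pred: 11+4-2=13
Step 3: prey: 50+25-13=62; pred: 13+6-2=17
Step 4: prey: 62+31-21=72; pred: 17+10-3=24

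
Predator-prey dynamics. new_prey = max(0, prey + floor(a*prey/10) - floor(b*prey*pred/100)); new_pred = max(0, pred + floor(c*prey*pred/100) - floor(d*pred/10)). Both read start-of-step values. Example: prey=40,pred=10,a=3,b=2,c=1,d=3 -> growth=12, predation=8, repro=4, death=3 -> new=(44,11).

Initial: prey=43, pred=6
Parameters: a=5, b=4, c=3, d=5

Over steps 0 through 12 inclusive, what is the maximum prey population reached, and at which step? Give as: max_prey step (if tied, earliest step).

Step 1: prey: 43+21-10=54; pred: 6+7-3=10
Step 2: prey: 54+27-21=60; pred: 10+16-5=21
Step 3: prey: 60+30-50=40; pred: 21+37-10=48
Step 4: prey: 40+20-76=0; pred: 48+57-24=81
Step 5: prey: 0+0-0=0; pred: 81+0-40=41
Step 6: prey: 0+0-0=0; pred: 41+0-20=21
Step 7: prey: 0+0-0=0; pred: 21+0-10=11
Step 8: prey: 0+0-0=0; pred: 11+0-5=6
Step 9: prey: 0+0-0=0; pred: 6+0-3=3
Step 10: prey: 0+0-0=0; pred: 3+0-1=2
Step 11: prey: 0+0-0=0; pred: 2+0-1=1
Step 12: prey: 0+0-0=0; pred: 1+0-0=1
Max prey = 60 at step 2

Answer: 60 2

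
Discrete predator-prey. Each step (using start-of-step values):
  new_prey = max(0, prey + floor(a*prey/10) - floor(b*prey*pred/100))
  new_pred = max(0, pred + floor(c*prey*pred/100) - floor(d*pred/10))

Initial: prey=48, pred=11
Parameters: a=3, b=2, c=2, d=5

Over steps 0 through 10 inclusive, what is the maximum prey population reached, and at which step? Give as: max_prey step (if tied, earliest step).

Answer: 52 1

Derivation:
Step 1: prey: 48+14-10=52; pred: 11+10-5=16
Step 2: prey: 52+15-16=51; pred: 16+16-8=24
Step 3: prey: 51+15-24=42; pred: 24+24-12=36
Step 4: prey: 42+12-30=24; pred: 36+30-18=48
Step 5: prey: 24+7-23=8; pred: 48+23-24=47
Step 6: prey: 8+2-7=3; pred: 47+7-23=31
Step 7: prey: 3+0-1=2; pred: 31+1-15=17
Step 8: prey: 2+0-0=2; pred: 17+0-8=9
Step 9: prey: 2+0-0=2; pred: 9+0-4=5
Step 10: prey: 2+0-0=2; pred: 5+0-2=3
Max prey = 52 at step 1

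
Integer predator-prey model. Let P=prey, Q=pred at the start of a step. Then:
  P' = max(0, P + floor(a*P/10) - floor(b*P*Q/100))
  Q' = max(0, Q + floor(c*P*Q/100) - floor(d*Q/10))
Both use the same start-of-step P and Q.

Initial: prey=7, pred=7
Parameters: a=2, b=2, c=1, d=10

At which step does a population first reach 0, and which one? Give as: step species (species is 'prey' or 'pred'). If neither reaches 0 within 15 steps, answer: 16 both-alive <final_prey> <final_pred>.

Answer: 1 pred

Derivation:
Step 1: prey: 7+1-0=8; pred: 7+0-7=0
First extinction: pred at step 1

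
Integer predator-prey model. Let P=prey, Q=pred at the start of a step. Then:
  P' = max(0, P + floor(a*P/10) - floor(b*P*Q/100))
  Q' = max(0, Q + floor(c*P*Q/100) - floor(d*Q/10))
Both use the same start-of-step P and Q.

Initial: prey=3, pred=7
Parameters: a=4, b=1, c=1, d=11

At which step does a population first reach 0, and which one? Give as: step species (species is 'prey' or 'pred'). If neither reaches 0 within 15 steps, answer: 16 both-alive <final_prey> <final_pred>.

Answer: 1 pred

Derivation:
Step 1: prey: 3+1-0=4; pred: 7+0-7=0
First extinction: pred at step 1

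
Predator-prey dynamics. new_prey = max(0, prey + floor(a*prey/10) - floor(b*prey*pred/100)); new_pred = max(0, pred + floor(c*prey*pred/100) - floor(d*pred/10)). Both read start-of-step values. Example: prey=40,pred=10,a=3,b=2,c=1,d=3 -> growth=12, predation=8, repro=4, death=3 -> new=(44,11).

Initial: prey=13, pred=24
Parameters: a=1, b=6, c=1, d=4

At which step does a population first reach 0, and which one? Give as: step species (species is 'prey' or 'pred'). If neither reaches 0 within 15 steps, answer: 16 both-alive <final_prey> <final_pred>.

Answer: 1 prey

Derivation:
Step 1: prey: 13+1-18=0; pred: 24+3-9=18
First extinction: prey at step 1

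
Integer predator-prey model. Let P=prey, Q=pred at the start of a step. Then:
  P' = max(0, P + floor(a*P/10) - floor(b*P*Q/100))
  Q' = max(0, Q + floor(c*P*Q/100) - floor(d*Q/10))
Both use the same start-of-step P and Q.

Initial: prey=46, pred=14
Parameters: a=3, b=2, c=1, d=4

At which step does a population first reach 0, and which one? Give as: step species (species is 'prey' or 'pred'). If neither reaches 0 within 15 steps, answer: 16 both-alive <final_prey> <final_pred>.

Answer: 16 both-alive 42 9

Derivation:
Step 1: prey: 46+13-12=47; pred: 14+6-5=15
Step 2: prey: 47+14-14=47; pred: 15+7-6=16
Step 3: prey: 47+14-15=46; pred: 16+7-6=17
Step 4: prey: 46+13-15=44; pred: 17+7-6=18
Step 5: prey: 44+13-15=42; pred: 18+7-7=18
Step 6: prey: 42+12-15=39; pred: 18+7-7=18
Step 7: prey: 39+11-14=36; pred: 18+7-7=18
Step 8: prey: 36+10-12=34; pred: 18+6-7=17
Step 9: prey: 34+10-11=33; pred: 17+5-6=16
Step 10: prey: 33+9-10=32; pred: 16+5-6=15
Step 11: prey: 32+9-9=32; pred: 15+4-6=13
Step 12: prey: 32+9-8=33; pred: 13+4-5=12
Step 13: prey: 33+9-7=35; pred: 12+3-4=11
Step 14: prey: 35+10-7=38; pred: 11+3-4=10
Step 15: prey: 38+11-7=42; pred: 10+3-4=9
No extinction within 15 steps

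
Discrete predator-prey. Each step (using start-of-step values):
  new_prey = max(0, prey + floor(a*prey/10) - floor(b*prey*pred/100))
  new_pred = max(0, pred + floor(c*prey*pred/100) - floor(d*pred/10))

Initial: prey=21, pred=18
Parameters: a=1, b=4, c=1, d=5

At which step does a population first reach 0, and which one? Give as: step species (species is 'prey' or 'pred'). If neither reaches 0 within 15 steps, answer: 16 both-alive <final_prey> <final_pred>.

Step 1: prey: 21+2-15=8; pred: 18+3-9=12
Step 2: prey: 8+0-3=5; pred: 12+0-6=6
Step 3: prey: 5+0-1=4; pred: 6+0-3=3
Step 4: prey: 4+0-0=4; pred: 3+0-1=2
Step 5: prey: 4+0-0=4; pred: 2+0-1=1
Step 6: prey: 4+0-0=4; pred: 1+0-0=1
Steps 7-15: state stable at prey=4, pred=1 (no change)
No extinction within 15 steps

Answer: 16 both-alive 4 1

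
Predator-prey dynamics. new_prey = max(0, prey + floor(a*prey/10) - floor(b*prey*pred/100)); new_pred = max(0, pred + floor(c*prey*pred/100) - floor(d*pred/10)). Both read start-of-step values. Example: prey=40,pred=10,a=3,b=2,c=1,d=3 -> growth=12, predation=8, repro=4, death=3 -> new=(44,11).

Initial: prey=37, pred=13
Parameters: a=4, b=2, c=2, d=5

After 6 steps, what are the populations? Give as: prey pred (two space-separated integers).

Step 1: prey: 37+14-9=42; pred: 13+9-6=16
Step 2: prey: 42+16-13=45; pred: 16+13-8=21
Step 3: prey: 45+18-18=45; pred: 21+18-10=29
Step 4: prey: 45+18-26=37; pred: 29+26-14=41
Step 5: prey: 37+14-30=21; pred: 41+30-20=51
Step 6: prey: 21+8-21=8; pred: 51+21-25=47

Answer: 8 47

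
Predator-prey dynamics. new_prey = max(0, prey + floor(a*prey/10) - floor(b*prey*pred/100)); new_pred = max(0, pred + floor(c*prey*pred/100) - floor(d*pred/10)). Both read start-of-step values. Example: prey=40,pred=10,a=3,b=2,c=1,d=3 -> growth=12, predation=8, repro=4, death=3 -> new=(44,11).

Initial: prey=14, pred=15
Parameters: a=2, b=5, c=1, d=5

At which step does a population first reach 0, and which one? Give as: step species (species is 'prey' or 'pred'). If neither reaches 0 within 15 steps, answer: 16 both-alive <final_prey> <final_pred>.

Answer: 16 both-alive 3 1

Derivation:
Step 1: prey: 14+2-10=6; pred: 15+2-7=10
Step 2: prey: 6+1-3=4; pred: 10+0-5=5
Step 3: prey: 4+0-1=3; pred: 5+0-2=3
Step 4: prey: 3+0-0=3; pred: 3+0-1=2
Step 5: prey: 3+0-0=3; pred: 2+0-1=1
Step 6: prey: 3+0-0=3; pred: 1+0-0=1
Steps 7-15: state stable at prey=3, pred=1 (no change)
No extinction within 15 steps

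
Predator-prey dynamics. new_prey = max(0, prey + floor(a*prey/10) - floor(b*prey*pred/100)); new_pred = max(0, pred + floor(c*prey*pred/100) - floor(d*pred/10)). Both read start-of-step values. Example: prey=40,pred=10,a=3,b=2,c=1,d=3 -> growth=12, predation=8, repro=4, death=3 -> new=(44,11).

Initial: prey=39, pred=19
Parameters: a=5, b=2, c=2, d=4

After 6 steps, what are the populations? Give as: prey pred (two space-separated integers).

Step 1: prey: 39+19-14=44; pred: 19+14-7=26
Step 2: prey: 44+22-22=44; pred: 26+22-10=38
Step 3: prey: 44+22-33=33; pred: 38+33-15=56
Step 4: prey: 33+16-36=13; pred: 56+36-22=70
Step 5: prey: 13+6-18=1; pred: 70+18-28=60
Step 6: prey: 1+0-1=0; pred: 60+1-24=37

Answer: 0 37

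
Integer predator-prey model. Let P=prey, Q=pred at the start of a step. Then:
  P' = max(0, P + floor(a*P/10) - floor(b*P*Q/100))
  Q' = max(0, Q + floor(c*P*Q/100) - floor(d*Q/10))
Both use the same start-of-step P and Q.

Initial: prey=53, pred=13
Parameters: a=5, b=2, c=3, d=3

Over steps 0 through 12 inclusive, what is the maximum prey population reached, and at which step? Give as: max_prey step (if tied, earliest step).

Answer: 66 1

Derivation:
Step 1: prey: 53+26-13=66; pred: 13+20-3=30
Step 2: prey: 66+33-39=60; pred: 30+59-9=80
Step 3: prey: 60+30-96=0; pred: 80+144-24=200
Step 4: prey: 0+0-0=0; pred: 200+0-60=140
Step 5: prey: 0+0-0=0; pred: 140+0-42=98
Step 6: prey: 0+0-0=0; pred: 98+0-29=69
Step 7: prey: 0+0-0=0; pred: 69+0-20=49
Step 8: prey: 0+0-0=0; pred: 49+0-14=35
Step 9: prey: 0+0-0=0; pred: 35+0-10=25
Step 10: prey: 0+0-0=0; pred: 25+0-7=18
Step 11: prey: 0+0-0=0; pred: 18+0-5=13
Step 12: prey: 0+0-0=0; pred: 13+0-3=10
Max prey = 66 at step 1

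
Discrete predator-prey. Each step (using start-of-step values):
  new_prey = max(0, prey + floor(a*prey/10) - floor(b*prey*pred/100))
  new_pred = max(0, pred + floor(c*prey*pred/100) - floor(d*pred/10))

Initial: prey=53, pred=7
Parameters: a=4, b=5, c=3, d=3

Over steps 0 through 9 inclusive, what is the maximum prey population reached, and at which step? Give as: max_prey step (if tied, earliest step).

Step 1: prey: 53+21-18=56; pred: 7+11-2=16
Step 2: prey: 56+22-44=34; pred: 16+26-4=38
Step 3: prey: 34+13-64=0; pred: 38+38-11=65
Step 4: prey: 0+0-0=0; pred: 65+0-19=46
Step 5: prey: 0+0-0=0; pred: 46+0-13=33
Step 6: prey: 0+0-0=0; pred: 33+0-9=24
Step 7: prey: 0+0-0=0; pred: 24+0-7=17
Step 8: prey: 0+0-0=0; pred: 17+0-5=12
Step 9: prey: 0+0-0=0; pred: 12+0-3=9
Max prey = 56 at step 1

Answer: 56 1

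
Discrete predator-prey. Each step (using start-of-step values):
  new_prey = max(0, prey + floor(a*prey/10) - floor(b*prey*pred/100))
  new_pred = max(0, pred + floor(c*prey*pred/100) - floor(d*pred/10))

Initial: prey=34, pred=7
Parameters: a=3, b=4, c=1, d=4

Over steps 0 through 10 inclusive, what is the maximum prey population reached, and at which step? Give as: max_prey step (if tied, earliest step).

Answer: 36 2

Derivation:
Step 1: prey: 34+10-9=35; pred: 7+2-2=7
Step 2: prey: 35+10-9=36; pred: 7+2-2=7
Step 3: prey: 36+10-10=36; pred: 7+2-2=7
Step 4: prey: 36+10-10=36; pred: 7+2-2=7
Step 5: prey: 36+10-10=36; pred: 7+2-2=7
Step 6: prey: 36+10-10=36; pred: 7+2-2=7
Step 7: prey: 36+10-10=36; pred: 7+2-2=7
Step 8: prey: 36+10-10=36; pred: 7+2-2=7
Step 9: prey: 36+10-10=36; pred: 7+2-2=7
Step 10: prey: 36+10-10=36; pred: 7+2-2=7
Max prey = 36 at step 2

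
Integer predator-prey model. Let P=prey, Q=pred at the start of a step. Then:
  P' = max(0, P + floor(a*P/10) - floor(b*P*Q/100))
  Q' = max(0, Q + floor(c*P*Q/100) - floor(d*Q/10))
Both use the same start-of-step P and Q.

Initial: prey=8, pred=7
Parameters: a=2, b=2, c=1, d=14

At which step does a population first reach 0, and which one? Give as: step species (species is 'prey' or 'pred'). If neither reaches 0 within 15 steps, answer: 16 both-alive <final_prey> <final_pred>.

Step 1: prey: 8+1-1=8; pred: 7+0-9=0
First extinction: pred at step 1

Answer: 1 pred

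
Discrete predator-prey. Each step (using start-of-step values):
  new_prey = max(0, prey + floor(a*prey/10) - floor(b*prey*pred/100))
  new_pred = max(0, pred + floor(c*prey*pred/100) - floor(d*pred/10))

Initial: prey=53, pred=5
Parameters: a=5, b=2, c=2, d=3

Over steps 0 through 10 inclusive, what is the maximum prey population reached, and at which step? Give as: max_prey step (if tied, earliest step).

Step 1: prey: 53+26-5=74; pred: 5+5-1=9
Step 2: prey: 74+37-13=98; pred: 9+13-2=20
Step 3: prey: 98+49-39=108; pred: 20+39-6=53
Step 4: prey: 108+54-114=48; pred: 53+114-15=152
Step 5: prey: 48+24-145=0; pred: 152+145-45=252
Step 6: prey: 0+0-0=0; pred: 252+0-75=177
Step 7: prey: 0+0-0=0; pred: 177+0-53=124
Step 8: prey: 0+0-0=0; pred: 124+0-37=87
Step 9: prey: 0+0-0=0; pred: 87+0-26=61
Step 10: prey: 0+0-0=0; pred: 61+0-18=43
Max prey = 108 at step 3

Answer: 108 3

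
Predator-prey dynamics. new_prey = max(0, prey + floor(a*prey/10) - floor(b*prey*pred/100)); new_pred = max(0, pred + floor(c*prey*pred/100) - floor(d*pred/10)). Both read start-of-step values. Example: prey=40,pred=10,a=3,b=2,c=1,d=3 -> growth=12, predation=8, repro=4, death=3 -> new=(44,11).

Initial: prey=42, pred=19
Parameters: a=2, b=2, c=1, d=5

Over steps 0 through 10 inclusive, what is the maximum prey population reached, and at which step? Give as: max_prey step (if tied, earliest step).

Answer: 48 10

Derivation:
Step 1: prey: 42+8-15=35; pred: 19+7-9=17
Step 2: prey: 35+7-11=31; pred: 17+5-8=14
Step 3: prey: 31+6-8=29; pred: 14+4-7=11
Step 4: prey: 29+5-6=28; pred: 11+3-5=9
Step 5: prey: 28+5-5=28; pred: 9+2-4=7
Step 6: prey: 28+5-3=30; pred: 7+1-3=5
Step 7: prey: 30+6-3=33; pred: 5+1-2=4
Step 8: prey: 33+6-2=37; pred: 4+1-2=3
Step 9: prey: 37+7-2=42; pred: 3+1-1=3
Step 10: prey: 42+8-2=48; pred: 3+1-1=3
Max prey = 48 at step 10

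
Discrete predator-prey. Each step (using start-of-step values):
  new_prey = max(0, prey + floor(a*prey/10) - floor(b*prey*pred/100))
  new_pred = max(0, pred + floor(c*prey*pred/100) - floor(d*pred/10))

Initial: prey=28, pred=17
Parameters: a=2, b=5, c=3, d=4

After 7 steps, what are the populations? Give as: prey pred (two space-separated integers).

Step 1: prey: 28+5-23=10; pred: 17+14-6=25
Step 2: prey: 10+2-12=0; pred: 25+7-10=22
Step 3: prey: 0+0-0=0; pred: 22+0-8=14
Step 4: prey: 0+0-0=0; pred: 14+0-5=9
Step 5: prey: 0+0-0=0; pred: 9+0-3=6
Step 6: prey: 0+0-0=0; pred: 6+0-2=4
Step 7: prey: 0+0-0=0; pred: 4+0-1=3

Answer: 0 3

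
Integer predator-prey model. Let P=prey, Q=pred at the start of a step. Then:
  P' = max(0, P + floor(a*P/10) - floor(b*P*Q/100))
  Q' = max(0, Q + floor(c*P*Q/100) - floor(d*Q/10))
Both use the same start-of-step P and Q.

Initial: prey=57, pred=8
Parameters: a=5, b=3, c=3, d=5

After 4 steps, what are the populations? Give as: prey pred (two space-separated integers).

Answer: 0 99

Derivation:
Step 1: prey: 57+28-13=72; pred: 8+13-4=17
Step 2: prey: 72+36-36=72; pred: 17+36-8=45
Step 3: prey: 72+36-97=11; pred: 45+97-22=120
Step 4: prey: 11+5-39=0; pred: 120+39-60=99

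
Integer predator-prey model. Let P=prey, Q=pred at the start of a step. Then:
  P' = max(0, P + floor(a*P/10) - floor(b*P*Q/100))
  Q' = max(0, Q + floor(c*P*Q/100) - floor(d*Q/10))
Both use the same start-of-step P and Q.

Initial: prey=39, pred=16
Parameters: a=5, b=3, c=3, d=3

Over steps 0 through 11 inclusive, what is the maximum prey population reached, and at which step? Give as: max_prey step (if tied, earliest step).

Step 1: prey: 39+19-18=40; pred: 16+18-4=30
Step 2: prey: 40+20-36=24; pred: 30+36-9=57
Step 3: prey: 24+12-41=0; pred: 57+41-17=81
Step 4: prey: 0+0-0=0; pred: 81+0-24=57
Step 5: prey: 0+0-0=0; pred: 57+0-17=40
Step 6: prey: 0+0-0=0; pred: 40+0-12=28
Step 7: prey: 0+0-0=0; pred: 28+0-8=20
Step 8: prey: 0+0-0=0; pred: 20+0-6=14
Step 9: prey: 0+0-0=0; pred: 14+0-4=10
Step 10: prey: 0+0-0=0; pred: 10+0-3=7
Step 11: prey: 0+0-0=0; pred: 7+0-2=5
Max prey = 40 at step 1

Answer: 40 1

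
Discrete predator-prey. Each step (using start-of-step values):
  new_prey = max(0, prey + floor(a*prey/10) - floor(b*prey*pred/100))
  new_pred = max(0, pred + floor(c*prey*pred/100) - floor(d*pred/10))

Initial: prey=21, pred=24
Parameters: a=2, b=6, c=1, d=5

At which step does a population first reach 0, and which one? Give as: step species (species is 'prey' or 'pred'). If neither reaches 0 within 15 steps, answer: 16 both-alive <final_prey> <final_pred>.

Step 1: prey: 21+4-30=0; pred: 24+5-12=17
First extinction: prey at step 1

Answer: 1 prey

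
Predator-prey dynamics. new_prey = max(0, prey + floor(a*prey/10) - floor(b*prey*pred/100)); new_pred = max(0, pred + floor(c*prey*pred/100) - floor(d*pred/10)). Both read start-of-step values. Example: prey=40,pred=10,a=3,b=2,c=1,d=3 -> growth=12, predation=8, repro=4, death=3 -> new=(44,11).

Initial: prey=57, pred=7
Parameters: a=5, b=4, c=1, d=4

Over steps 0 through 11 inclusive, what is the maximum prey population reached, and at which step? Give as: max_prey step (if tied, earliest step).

Answer: 91 3

Derivation:
Step 1: prey: 57+28-15=70; pred: 7+3-2=8
Step 2: prey: 70+35-22=83; pred: 8+5-3=10
Step 3: prey: 83+41-33=91; pred: 10+8-4=14
Step 4: prey: 91+45-50=86; pred: 14+12-5=21
Step 5: prey: 86+43-72=57; pred: 21+18-8=31
Step 6: prey: 57+28-70=15; pred: 31+17-12=36
Step 7: prey: 15+7-21=1; pred: 36+5-14=27
Step 8: prey: 1+0-1=0; pred: 27+0-10=17
Step 9: prey: 0+0-0=0; pred: 17+0-6=11
Step 10: prey: 0+0-0=0; pred: 11+0-4=7
Step 11: prey: 0+0-0=0; pred: 7+0-2=5
Max prey = 91 at step 3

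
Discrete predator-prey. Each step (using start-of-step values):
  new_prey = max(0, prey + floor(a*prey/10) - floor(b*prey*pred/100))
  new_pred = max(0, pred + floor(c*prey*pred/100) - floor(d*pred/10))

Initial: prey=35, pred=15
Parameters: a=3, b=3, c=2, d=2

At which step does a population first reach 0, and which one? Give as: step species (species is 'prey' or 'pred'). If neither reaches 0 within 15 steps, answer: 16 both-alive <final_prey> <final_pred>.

Answer: 5 prey

Derivation:
Step 1: prey: 35+10-15=30; pred: 15+10-3=22
Step 2: prey: 30+9-19=20; pred: 22+13-4=31
Step 3: prey: 20+6-18=8; pred: 31+12-6=37
Step 4: prey: 8+2-8=2; pred: 37+5-7=35
Step 5: prey: 2+0-2=0; pred: 35+1-7=29
First extinction: prey at step 5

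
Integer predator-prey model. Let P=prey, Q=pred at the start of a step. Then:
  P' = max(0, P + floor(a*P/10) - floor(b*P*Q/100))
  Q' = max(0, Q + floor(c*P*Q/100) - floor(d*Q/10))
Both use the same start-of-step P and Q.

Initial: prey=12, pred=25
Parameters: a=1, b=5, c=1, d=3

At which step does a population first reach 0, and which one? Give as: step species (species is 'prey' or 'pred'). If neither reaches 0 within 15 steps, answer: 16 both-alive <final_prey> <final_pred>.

Step 1: prey: 12+1-15=0; pred: 25+3-7=21
First extinction: prey at step 1

Answer: 1 prey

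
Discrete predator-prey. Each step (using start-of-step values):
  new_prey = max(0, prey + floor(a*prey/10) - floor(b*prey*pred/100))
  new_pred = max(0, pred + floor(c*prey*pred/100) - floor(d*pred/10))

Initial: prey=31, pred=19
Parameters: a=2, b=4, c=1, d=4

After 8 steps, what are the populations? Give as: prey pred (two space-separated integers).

Step 1: prey: 31+6-23=14; pred: 19+5-7=17
Step 2: prey: 14+2-9=7; pred: 17+2-6=13
Step 3: prey: 7+1-3=5; pred: 13+0-5=8
Step 4: prey: 5+1-1=5; pred: 8+0-3=5
Step 5: prey: 5+1-1=5; pred: 5+0-2=3
Step 6: prey: 5+1-0=6; pred: 3+0-1=2
Step 7: prey: 6+1-0=7; pred: 2+0-0=2
Step 8: prey: 7+1-0=8; pred: 2+0-0=2

Answer: 8 2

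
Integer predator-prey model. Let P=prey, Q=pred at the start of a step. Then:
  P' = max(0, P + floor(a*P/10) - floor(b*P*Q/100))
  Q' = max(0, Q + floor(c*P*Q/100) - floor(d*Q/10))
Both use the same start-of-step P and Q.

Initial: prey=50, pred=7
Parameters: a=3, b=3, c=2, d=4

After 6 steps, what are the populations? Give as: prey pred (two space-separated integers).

Answer: 0 21

Derivation:
Step 1: prey: 50+15-10=55; pred: 7+7-2=12
Step 2: prey: 55+16-19=52; pred: 12+13-4=21
Step 3: prey: 52+15-32=35; pred: 21+21-8=34
Step 4: prey: 35+10-35=10; pred: 34+23-13=44
Step 5: prey: 10+3-13=0; pred: 44+8-17=35
Step 6: prey: 0+0-0=0; pred: 35+0-14=21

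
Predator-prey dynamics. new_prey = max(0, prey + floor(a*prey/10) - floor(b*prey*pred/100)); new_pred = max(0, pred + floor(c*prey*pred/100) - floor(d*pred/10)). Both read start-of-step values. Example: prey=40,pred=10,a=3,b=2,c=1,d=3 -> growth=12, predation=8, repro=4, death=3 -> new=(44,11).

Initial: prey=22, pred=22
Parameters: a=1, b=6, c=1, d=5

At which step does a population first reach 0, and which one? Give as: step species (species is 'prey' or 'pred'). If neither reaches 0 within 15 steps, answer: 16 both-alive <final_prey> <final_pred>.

Step 1: prey: 22+2-29=0; pred: 22+4-11=15
First extinction: prey at step 1

Answer: 1 prey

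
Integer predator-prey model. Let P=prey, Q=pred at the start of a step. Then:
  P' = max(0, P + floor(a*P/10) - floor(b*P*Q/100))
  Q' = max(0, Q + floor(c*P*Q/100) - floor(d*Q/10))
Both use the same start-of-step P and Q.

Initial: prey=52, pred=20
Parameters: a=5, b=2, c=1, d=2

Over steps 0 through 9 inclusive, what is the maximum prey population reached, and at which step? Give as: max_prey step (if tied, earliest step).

Answer: 58 1

Derivation:
Step 1: prey: 52+26-20=58; pred: 20+10-4=26
Step 2: prey: 58+29-30=57; pred: 26+15-5=36
Step 3: prey: 57+28-41=44; pred: 36+20-7=49
Step 4: prey: 44+22-43=23; pred: 49+21-9=61
Step 5: prey: 23+11-28=6; pred: 61+14-12=63
Step 6: prey: 6+3-7=2; pred: 63+3-12=54
Step 7: prey: 2+1-2=1; pred: 54+1-10=45
Step 8: prey: 1+0-0=1; pred: 45+0-9=36
Step 9: prey: 1+0-0=1; pred: 36+0-7=29
Max prey = 58 at step 1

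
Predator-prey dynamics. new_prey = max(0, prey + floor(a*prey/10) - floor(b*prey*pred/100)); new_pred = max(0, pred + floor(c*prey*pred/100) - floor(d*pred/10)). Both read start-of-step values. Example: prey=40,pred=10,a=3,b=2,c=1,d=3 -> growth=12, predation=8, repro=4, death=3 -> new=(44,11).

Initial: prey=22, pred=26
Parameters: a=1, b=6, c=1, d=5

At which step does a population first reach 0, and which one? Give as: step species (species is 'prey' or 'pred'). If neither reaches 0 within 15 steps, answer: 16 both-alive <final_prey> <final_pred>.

Step 1: prey: 22+2-34=0; pred: 26+5-13=18
First extinction: prey at step 1

Answer: 1 prey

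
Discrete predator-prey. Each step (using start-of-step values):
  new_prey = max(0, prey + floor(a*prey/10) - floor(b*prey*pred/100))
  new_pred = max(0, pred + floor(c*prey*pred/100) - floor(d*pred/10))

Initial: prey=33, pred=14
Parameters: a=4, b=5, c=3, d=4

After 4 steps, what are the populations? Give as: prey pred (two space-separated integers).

Step 1: prey: 33+13-23=23; pred: 14+13-5=22
Step 2: prey: 23+9-25=7; pred: 22+15-8=29
Step 3: prey: 7+2-10=0; pred: 29+6-11=24
Step 4: prey: 0+0-0=0; pred: 24+0-9=15

Answer: 0 15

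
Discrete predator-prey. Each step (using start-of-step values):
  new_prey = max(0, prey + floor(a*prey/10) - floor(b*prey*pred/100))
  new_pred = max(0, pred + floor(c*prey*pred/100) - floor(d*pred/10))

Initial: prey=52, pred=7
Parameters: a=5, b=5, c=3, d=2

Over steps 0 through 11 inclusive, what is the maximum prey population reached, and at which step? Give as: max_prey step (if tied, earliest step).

Answer: 60 1

Derivation:
Step 1: prey: 52+26-18=60; pred: 7+10-1=16
Step 2: prey: 60+30-48=42; pred: 16+28-3=41
Step 3: prey: 42+21-86=0; pred: 41+51-8=84
Step 4: prey: 0+0-0=0; pred: 84+0-16=68
Step 5: prey: 0+0-0=0; pred: 68+0-13=55
Step 6: prey: 0+0-0=0; pred: 55+0-11=44
Step 7: prey: 0+0-0=0; pred: 44+0-8=36
Step 8: prey: 0+0-0=0; pred: 36+0-7=29
Step 9: prey: 0+0-0=0; pred: 29+0-5=24
Step 10: prey: 0+0-0=0; pred: 24+0-4=20
Step 11: prey: 0+0-0=0; pred: 20+0-4=16
Max prey = 60 at step 1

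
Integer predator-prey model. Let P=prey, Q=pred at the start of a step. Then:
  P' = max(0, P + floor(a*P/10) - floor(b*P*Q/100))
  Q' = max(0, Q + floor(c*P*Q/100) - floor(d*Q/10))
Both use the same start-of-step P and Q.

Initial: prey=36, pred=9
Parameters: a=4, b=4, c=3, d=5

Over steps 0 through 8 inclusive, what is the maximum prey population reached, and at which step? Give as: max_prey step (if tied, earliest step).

Answer: 38 1

Derivation:
Step 1: prey: 36+14-12=38; pred: 9+9-4=14
Step 2: prey: 38+15-21=32; pred: 14+15-7=22
Step 3: prey: 32+12-28=16; pred: 22+21-11=32
Step 4: prey: 16+6-20=2; pred: 32+15-16=31
Step 5: prey: 2+0-2=0; pred: 31+1-15=17
Step 6: prey: 0+0-0=0; pred: 17+0-8=9
Step 7: prey: 0+0-0=0; pred: 9+0-4=5
Step 8: prey: 0+0-0=0; pred: 5+0-2=3
Max prey = 38 at step 1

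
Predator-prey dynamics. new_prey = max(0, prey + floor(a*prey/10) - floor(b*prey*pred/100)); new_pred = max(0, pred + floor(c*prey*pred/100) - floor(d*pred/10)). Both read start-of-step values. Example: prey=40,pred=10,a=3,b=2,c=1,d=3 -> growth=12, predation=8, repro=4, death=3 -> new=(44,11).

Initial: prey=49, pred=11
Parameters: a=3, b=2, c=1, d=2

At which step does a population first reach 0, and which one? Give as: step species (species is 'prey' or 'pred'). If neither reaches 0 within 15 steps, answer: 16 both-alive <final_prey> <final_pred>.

Answer: 16 both-alive 1 8

Derivation:
Step 1: prey: 49+14-10=53; pred: 11+5-2=14
Step 2: prey: 53+15-14=54; pred: 14+7-2=19
Step 3: prey: 54+16-20=50; pred: 19+10-3=26
Step 4: prey: 50+15-26=39; pred: 26+13-5=34
Step 5: prey: 39+11-26=24; pred: 34+13-6=41
Step 6: prey: 24+7-19=12; pred: 41+9-8=42
Step 7: prey: 12+3-10=5; pred: 42+5-8=39
Step 8: prey: 5+1-3=3; pred: 39+1-7=33
Step 9: prey: 3+0-1=2; pred: 33+0-6=27
Step 10: prey: 2+0-1=1; pred: 27+0-5=22
Step 11: prey: 1+0-0=1; pred: 22+0-4=18
Step 12: prey: 1+0-0=1; pred: 18+0-3=15
Step 13: prey: 1+0-0=1; pred: 15+0-3=12
Step 14: prey: 1+0-0=1; pred: 12+0-2=10
Step 15: prey: 1+0-0=1; pred: 10+0-2=8
No extinction within 15 steps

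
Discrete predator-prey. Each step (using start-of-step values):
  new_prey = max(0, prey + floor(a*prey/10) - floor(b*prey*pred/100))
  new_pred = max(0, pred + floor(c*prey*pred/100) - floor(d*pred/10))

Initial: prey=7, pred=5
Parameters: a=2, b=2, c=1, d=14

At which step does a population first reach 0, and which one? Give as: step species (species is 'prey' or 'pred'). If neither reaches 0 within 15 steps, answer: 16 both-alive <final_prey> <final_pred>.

Answer: 1 pred

Derivation:
Step 1: prey: 7+1-0=8; pred: 5+0-7=0
First extinction: pred at step 1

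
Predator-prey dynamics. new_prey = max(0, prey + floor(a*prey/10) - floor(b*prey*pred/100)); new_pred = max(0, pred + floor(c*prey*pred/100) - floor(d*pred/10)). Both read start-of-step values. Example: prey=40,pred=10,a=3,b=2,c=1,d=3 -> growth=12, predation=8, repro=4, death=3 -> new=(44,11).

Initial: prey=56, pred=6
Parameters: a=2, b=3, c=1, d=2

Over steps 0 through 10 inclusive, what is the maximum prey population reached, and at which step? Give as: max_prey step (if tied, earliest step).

Step 1: prey: 56+11-10=57; pred: 6+3-1=8
Step 2: prey: 57+11-13=55; pred: 8+4-1=11
Step 3: prey: 55+11-18=48; pred: 11+6-2=15
Step 4: prey: 48+9-21=36; pred: 15+7-3=19
Step 5: prey: 36+7-20=23; pred: 19+6-3=22
Step 6: prey: 23+4-15=12; pred: 22+5-4=23
Step 7: prey: 12+2-8=6; pred: 23+2-4=21
Step 8: prey: 6+1-3=4; pred: 21+1-4=18
Step 9: prey: 4+0-2=2; pred: 18+0-3=15
Step 10: prey: 2+0-0=2; pred: 15+0-3=12
Max prey = 57 at step 1

Answer: 57 1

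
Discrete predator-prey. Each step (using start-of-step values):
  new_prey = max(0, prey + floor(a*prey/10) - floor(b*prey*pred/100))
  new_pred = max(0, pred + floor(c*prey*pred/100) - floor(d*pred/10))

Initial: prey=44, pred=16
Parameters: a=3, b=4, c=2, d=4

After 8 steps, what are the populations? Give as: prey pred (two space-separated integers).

Step 1: prey: 44+13-28=29; pred: 16+14-6=24
Step 2: prey: 29+8-27=10; pred: 24+13-9=28
Step 3: prey: 10+3-11=2; pred: 28+5-11=22
Step 4: prey: 2+0-1=1; pred: 22+0-8=14
Step 5: prey: 1+0-0=1; pred: 14+0-5=9
Step 6: prey: 1+0-0=1; pred: 9+0-3=6
Step 7: prey: 1+0-0=1; pred: 6+0-2=4
Step 8: prey: 1+0-0=1; pred: 4+0-1=3

Answer: 1 3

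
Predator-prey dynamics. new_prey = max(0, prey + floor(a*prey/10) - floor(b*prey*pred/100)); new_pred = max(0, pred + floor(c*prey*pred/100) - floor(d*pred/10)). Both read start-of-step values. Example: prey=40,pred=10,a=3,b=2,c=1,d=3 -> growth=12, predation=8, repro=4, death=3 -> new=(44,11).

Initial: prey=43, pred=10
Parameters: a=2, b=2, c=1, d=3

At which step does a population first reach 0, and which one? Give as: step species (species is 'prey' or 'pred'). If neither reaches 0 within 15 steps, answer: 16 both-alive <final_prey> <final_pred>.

Answer: 16 both-alive 18 6

Derivation:
Step 1: prey: 43+8-8=43; pred: 10+4-3=11
Step 2: prey: 43+8-9=42; pred: 11+4-3=12
Step 3: prey: 42+8-10=40; pred: 12+5-3=14
Step 4: prey: 40+8-11=37; pred: 14+5-4=15
Step 5: prey: 37+7-11=33; pred: 15+5-4=16
Step 6: prey: 33+6-10=29; pred: 16+5-4=17
Step 7: prey: 29+5-9=25; pred: 17+4-5=16
Step 8: prey: 25+5-8=22; pred: 16+4-4=16
Step 9: prey: 22+4-7=19; pred: 16+3-4=15
Step 10: prey: 19+3-5=17; pred: 15+2-4=13
Step 11: prey: 17+3-4=16; pred: 13+2-3=12
Step 12: prey: 16+3-3=16; pred: 12+1-3=10
Step 13: prey: 16+3-3=16; pred: 10+1-3=8
Step 14: prey: 16+3-2=17; pred: 8+1-2=7
Step 15: prey: 17+3-2=18; pred: 7+1-2=6
No extinction within 15 steps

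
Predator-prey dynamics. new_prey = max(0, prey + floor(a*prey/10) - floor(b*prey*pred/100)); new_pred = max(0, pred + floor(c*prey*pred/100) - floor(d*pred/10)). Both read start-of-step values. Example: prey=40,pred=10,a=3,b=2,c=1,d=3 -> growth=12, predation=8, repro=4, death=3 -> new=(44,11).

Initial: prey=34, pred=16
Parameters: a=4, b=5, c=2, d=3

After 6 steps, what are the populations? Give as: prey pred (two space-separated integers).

Step 1: prey: 34+13-27=20; pred: 16+10-4=22
Step 2: prey: 20+8-22=6; pred: 22+8-6=24
Step 3: prey: 6+2-7=1; pred: 24+2-7=19
Step 4: prey: 1+0-0=1; pred: 19+0-5=14
Step 5: prey: 1+0-0=1; pred: 14+0-4=10
Step 6: prey: 1+0-0=1; pred: 10+0-3=7

Answer: 1 7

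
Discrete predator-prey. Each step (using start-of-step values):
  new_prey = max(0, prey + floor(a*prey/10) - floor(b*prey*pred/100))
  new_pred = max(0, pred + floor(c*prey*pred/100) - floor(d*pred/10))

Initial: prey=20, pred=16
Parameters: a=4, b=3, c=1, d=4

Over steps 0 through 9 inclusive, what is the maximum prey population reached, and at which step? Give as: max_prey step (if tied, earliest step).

Answer: 80 9

Derivation:
Step 1: prey: 20+8-9=19; pred: 16+3-6=13
Step 2: prey: 19+7-7=19; pred: 13+2-5=10
Step 3: prey: 19+7-5=21; pred: 10+1-4=7
Step 4: prey: 21+8-4=25; pred: 7+1-2=6
Step 5: prey: 25+10-4=31; pred: 6+1-2=5
Step 6: prey: 31+12-4=39; pred: 5+1-2=4
Step 7: prey: 39+15-4=50; pred: 4+1-1=4
Step 8: prey: 50+20-6=64; pred: 4+2-1=5
Step 9: prey: 64+25-9=80; pred: 5+3-2=6
Max prey = 80 at step 9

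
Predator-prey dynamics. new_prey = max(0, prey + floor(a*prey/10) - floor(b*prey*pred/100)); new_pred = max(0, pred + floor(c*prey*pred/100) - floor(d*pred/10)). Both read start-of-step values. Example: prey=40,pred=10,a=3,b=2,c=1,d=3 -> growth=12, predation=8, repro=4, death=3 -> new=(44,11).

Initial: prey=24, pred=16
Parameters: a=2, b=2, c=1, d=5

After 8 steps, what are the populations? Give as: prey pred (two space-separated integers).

Answer: 44 1

Derivation:
Step 1: prey: 24+4-7=21; pred: 16+3-8=11
Step 2: prey: 21+4-4=21; pred: 11+2-5=8
Step 3: prey: 21+4-3=22; pred: 8+1-4=5
Step 4: prey: 22+4-2=24; pred: 5+1-2=4
Step 5: prey: 24+4-1=27; pred: 4+0-2=2
Step 6: prey: 27+5-1=31; pred: 2+0-1=1
Step 7: prey: 31+6-0=37; pred: 1+0-0=1
Step 8: prey: 37+7-0=44; pred: 1+0-0=1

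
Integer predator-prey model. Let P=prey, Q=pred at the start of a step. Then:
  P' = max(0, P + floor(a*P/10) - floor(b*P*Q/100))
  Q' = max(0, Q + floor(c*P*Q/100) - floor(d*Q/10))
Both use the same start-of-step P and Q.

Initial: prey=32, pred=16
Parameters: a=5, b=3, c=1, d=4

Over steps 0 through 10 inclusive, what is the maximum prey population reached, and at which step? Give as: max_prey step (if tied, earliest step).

Step 1: prey: 32+16-15=33; pred: 16+5-6=15
Step 2: prey: 33+16-14=35; pred: 15+4-6=13
Step 3: prey: 35+17-13=39; pred: 13+4-5=12
Step 4: prey: 39+19-14=44; pred: 12+4-4=12
Step 5: prey: 44+22-15=51; pred: 12+5-4=13
Step 6: prey: 51+25-19=57; pred: 13+6-5=14
Step 7: prey: 57+28-23=62; pred: 14+7-5=16
Step 8: prey: 62+31-29=64; pred: 16+9-6=19
Step 9: prey: 64+32-36=60; pred: 19+12-7=24
Step 10: prey: 60+30-43=47; pred: 24+14-9=29
Max prey = 64 at step 8

Answer: 64 8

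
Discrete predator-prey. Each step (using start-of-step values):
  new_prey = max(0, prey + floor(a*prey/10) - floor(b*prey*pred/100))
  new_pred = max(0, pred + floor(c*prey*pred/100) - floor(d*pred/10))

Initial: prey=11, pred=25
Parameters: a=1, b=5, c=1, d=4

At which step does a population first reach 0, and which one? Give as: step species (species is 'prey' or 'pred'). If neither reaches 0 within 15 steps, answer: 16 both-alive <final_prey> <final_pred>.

Step 1: prey: 11+1-13=0; pred: 25+2-10=17
First extinction: prey at step 1

Answer: 1 prey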